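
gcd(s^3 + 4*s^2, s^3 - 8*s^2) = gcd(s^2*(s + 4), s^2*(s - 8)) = s^2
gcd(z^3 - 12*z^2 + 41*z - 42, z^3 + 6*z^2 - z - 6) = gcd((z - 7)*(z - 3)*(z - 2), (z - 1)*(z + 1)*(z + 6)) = 1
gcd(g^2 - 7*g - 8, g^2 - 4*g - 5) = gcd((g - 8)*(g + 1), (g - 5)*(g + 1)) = g + 1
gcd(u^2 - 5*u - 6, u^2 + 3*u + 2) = u + 1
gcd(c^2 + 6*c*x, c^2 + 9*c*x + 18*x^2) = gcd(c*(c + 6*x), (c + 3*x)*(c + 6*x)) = c + 6*x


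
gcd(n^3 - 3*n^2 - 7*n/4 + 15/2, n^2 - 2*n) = n - 2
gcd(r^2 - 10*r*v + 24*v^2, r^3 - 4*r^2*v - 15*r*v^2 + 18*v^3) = r - 6*v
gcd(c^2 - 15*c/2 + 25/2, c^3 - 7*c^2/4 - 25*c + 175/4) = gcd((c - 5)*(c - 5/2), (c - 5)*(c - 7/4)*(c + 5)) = c - 5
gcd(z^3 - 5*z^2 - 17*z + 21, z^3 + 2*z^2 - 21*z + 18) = z - 1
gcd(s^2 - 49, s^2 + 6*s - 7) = s + 7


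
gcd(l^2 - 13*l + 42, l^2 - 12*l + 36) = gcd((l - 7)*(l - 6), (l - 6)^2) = l - 6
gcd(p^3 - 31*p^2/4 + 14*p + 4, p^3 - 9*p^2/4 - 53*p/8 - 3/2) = p^2 - 15*p/4 - 1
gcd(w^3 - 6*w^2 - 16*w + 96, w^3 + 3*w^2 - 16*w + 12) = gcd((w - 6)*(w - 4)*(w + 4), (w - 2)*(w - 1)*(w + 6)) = 1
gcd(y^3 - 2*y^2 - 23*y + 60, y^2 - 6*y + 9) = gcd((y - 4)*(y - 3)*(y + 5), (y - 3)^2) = y - 3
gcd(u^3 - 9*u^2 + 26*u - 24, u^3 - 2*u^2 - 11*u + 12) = u - 4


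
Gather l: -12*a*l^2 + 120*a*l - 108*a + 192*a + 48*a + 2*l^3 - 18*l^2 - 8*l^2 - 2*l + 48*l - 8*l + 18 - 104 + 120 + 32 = 132*a + 2*l^3 + l^2*(-12*a - 26) + l*(120*a + 38) + 66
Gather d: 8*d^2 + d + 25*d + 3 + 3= 8*d^2 + 26*d + 6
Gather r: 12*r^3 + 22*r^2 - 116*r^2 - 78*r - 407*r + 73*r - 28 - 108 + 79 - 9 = 12*r^3 - 94*r^2 - 412*r - 66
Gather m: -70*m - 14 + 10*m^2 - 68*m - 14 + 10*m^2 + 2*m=20*m^2 - 136*m - 28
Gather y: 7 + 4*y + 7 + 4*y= 8*y + 14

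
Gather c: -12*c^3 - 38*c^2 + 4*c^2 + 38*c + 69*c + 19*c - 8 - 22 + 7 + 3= -12*c^3 - 34*c^2 + 126*c - 20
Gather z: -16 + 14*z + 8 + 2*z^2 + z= 2*z^2 + 15*z - 8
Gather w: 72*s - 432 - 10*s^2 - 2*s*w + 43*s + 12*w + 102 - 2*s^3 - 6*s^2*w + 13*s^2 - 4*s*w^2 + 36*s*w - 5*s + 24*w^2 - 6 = -2*s^3 + 3*s^2 + 110*s + w^2*(24 - 4*s) + w*(-6*s^2 + 34*s + 12) - 336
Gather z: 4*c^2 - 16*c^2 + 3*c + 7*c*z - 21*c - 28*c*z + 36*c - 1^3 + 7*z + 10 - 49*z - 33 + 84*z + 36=-12*c^2 + 18*c + z*(42 - 21*c) + 12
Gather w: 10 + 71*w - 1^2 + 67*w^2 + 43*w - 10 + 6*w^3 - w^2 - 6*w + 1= 6*w^3 + 66*w^2 + 108*w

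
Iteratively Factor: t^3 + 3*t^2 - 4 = (t - 1)*(t^2 + 4*t + 4) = (t - 1)*(t + 2)*(t + 2)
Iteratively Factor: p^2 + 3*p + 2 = (p + 1)*(p + 2)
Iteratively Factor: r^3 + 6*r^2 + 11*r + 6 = (r + 3)*(r^2 + 3*r + 2) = (r + 1)*(r + 3)*(r + 2)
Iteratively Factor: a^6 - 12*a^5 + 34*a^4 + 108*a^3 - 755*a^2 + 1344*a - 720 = (a - 3)*(a^5 - 9*a^4 + 7*a^3 + 129*a^2 - 368*a + 240) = (a - 5)*(a - 3)*(a^4 - 4*a^3 - 13*a^2 + 64*a - 48) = (a - 5)*(a - 3)^2*(a^3 - a^2 - 16*a + 16) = (a - 5)*(a - 4)*(a - 3)^2*(a^2 + 3*a - 4) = (a - 5)*(a - 4)*(a - 3)^2*(a - 1)*(a + 4)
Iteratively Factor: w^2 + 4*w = (w)*(w + 4)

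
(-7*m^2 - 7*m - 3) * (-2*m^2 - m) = 14*m^4 + 21*m^3 + 13*m^2 + 3*m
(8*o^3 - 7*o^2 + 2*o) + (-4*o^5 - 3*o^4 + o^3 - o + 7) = -4*o^5 - 3*o^4 + 9*o^3 - 7*o^2 + o + 7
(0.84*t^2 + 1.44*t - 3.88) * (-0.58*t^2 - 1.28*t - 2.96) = -0.4872*t^4 - 1.9104*t^3 - 2.0792*t^2 + 0.704000000000001*t + 11.4848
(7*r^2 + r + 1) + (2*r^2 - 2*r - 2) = 9*r^2 - r - 1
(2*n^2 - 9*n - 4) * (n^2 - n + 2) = 2*n^4 - 11*n^3 + 9*n^2 - 14*n - 8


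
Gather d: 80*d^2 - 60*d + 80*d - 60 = 80*d^2 + 20*d - 60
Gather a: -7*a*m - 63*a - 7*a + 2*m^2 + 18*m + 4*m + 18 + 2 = a*(-7*m - 70) + 2*m^2 + 22*m + 20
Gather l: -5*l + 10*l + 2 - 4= 5*l - 2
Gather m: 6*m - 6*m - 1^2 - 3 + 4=0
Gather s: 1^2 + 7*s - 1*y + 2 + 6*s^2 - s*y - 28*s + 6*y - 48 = 6*s^2 + s*(-y - 21) + 5*y - 45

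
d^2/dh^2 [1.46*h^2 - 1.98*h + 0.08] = 2.92000000000000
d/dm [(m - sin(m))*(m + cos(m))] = -sqrt(2)*m*sin(m + pi/4) + 2*m - cos(2*m) + sqrt(2)*cos(m + pi/4)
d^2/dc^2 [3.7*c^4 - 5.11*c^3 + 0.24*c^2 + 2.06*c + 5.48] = 44.4*c^2 - 30.66*c + 0.48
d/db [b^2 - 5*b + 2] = 2*b - 5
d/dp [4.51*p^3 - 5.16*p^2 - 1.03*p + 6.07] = 13.53*p^2 - 10.32*p - 1.03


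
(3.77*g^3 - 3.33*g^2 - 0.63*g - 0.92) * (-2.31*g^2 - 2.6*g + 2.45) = -8.7087*g^5 - 2.1097*g^4 + 19.3498*g^3 - 4.3953*g^2 + 0.8485*g - 2.254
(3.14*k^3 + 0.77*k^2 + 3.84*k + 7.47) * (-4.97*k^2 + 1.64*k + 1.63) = -15.6058*k^5 + 1.3227*k^4 - 12.7038*k^3 - 29.5732*k^2 + 18.51*k + 12.1761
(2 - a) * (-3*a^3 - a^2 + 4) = 3*a^4 - 5*a^3 - 2*a^2 - 4*a + 8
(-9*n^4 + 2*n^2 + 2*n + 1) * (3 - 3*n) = 27*n^5 - 27*n^4 - 6*n^3 + 3*n + 3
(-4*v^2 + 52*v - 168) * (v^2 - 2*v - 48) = -4*v^4 + 60*v^3 - 80*v^2 - 2160*v + 8064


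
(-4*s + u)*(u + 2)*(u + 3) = -4*s*u^2 - 20*s*u - 24*s + u^3 + 5*u^2 + 6*u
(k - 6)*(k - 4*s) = k^2 - 4*k*s - 6*k + 24*s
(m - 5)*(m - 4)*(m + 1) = m^3 - 8*m^2 + 11*m + 20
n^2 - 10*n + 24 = (n - 6)*(n - 4)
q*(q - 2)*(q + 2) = q^3 - 4*q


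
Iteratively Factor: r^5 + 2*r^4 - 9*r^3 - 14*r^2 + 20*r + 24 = (r - 2)*(r^4 + 4*r^3 - r^2 - 16*r - 12) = (r - 2)*(r + 1)*(r^3 + 3*r^2 - 4*r - 12) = (r - 2)*(r + 1)*(r + 3)*(r^2 - 4) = (r - 2)*(r + 1)*(r + 2)*(r + 3)*(r - 2)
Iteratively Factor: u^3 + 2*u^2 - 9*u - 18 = (u + 2)*(u^2 - 9) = (u + 2)*(u + 3)*(u - 3)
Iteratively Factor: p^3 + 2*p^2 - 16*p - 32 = (p - 4)*(p^2 + 6*p + 8) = (p - 4)*(p + 2)*(p + 4)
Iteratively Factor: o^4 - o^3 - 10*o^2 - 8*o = (o - 4)*(o^3 + 3*o^2 + 2*o) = (o - 4)*(o + 2)*(o^2 + o) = (o - 4)*(o + 1)*(o + 2)*(o)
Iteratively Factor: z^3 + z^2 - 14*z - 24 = (z - 4)*(z^2 + 5*z + 6) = (z - 4)*(z + 3)*(z + 2)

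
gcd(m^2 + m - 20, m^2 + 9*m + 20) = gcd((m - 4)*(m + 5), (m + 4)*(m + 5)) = m + 5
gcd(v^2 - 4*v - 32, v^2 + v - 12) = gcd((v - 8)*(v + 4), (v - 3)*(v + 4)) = v + 4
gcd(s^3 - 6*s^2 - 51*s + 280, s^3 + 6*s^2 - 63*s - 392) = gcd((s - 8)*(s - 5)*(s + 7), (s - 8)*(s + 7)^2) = s^2 - s - 56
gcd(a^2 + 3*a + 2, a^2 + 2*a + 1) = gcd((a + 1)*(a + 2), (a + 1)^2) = a + 1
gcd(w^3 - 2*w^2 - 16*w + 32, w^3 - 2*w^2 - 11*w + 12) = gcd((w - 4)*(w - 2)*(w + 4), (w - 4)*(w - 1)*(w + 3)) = w - 4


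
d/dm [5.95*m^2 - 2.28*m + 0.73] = 11.9*m - 2.28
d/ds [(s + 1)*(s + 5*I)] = 2*s + 1 + 5*I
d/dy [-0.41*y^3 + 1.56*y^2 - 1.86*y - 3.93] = -1.23*y^2 + 3.12*y - 1.86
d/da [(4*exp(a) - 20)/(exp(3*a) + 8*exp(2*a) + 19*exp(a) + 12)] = 4*(-(exp(a) - 5)*(3*exp(2*a) + 16*exp(a) + 19) + exp(3*a) + 8*exp(2*a) + 19*exp(a) + 12)*exp(a)/(exp(3*a) + 8*exp(2*a) + 19*exp(a) + 12)^2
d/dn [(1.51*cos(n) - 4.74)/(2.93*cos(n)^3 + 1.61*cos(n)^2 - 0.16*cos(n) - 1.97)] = (8.8486*cos(n)^3 - 39.2335*cos(n)^2 - 15.2628*cos(n) + 3.7331)*sin(n)/(8.5849*cos(n)^6 + 9.4346*cos(n)^5 + 1.6545*cos(n)^4 - 12.0594*cos(n)^3 - 6.3178*cos(n)^2 + 0.6304*cos(n) + 3.8809)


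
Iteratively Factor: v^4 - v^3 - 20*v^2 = (v - 5)*(v^3 + 4*v^2) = v*(v - 5)*(v^2 + 4*v) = v*(v - 5)*(v + 4)*(v)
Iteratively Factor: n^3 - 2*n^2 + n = (n)*(n^2 - 2*n + 1) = n*(n - 1)*(n - 1)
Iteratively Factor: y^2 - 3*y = (y)*(y - 3)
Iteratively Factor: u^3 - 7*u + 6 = (u - 2)*(u^2 + 2*u - 3) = (u - 2)*(u + 3)*(u - 1)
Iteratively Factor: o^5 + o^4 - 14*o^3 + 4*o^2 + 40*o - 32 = (o - 1)*(o^4 + 2*o^3 - 12*o^2 - 8*o + 32) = (o - 2)*(o - 1)*(o^3 + 4*o^2 - 4*o - 16) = (o - 2)*(o - 1)*(o + 4)*(o^2 - 4) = (o - 2)^2*(o - 1)*(o + 4)*(o + 2)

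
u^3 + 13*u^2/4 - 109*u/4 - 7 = (u - 4)*(u + 1/4)*(u + 7)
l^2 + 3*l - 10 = (l - 2)*(l + 5)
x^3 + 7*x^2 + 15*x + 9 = (x + 1)*(x + 3)^2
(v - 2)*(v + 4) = v^2 + 2*v - 8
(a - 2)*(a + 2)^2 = a^3 + 2*a^2 - 4*a - 8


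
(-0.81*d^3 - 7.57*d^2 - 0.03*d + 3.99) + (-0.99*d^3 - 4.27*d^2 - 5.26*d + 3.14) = -1.8*d^3 - 11.84*d^2 - 5.29*d + 7.13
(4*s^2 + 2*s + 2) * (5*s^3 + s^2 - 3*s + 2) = 20*s^5 + 14*s^4 + 4*s^2 - 2*s + 4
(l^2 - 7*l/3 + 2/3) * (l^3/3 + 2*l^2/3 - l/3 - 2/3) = l^5/3 - l^4/9 - 5*l^3/3 + 5*l^2/9 + 4*l/3 - 4/9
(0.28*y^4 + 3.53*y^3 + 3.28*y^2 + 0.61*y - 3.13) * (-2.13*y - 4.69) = -0.5964*y^5 - 8.8321*y^4 - 23.5421*y^3 - 16.6825*y^2 + 3.806*y + 14.6797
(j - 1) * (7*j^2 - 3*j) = 7*j^3 - 10*j^2 + 3*j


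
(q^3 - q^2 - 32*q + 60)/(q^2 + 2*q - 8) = (q^2 + q - 30)/(q + 4)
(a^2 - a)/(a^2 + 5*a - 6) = a/(a + 6)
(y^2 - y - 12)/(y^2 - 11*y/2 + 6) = 2*(y + 3)/(2*y - 3)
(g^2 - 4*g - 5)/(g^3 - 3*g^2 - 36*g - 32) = (g - 5)/(g^2 - 4*g - 32)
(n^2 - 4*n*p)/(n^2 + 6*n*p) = (n - 4*p)/(n + 6*p)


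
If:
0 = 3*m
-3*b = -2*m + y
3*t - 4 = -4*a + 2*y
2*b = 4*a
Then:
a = -y/6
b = -y/3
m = 0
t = 8*y/9 + 4/3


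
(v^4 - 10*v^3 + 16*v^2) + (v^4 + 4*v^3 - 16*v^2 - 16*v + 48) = 2*v^4 - 6*v^3 - 16*v + 48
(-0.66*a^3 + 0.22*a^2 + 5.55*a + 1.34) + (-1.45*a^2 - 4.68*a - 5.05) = -0.66*a^3 - 1.23*a^2 + 0.87*a - 3.71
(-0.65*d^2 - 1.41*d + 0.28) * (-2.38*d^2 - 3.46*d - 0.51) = 1.547*d^4 + 5.6048*d^3 + 4.5437*d^2 - 0.2497*d - 0.1428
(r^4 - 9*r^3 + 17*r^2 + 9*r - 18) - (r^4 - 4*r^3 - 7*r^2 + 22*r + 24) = -5*r^3 + 24*r^2 - 13*r - 42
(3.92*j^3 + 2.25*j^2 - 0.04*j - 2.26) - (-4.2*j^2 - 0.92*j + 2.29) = 3.92*j^3 + 6.45*j^2 + 0.88*j - 4.55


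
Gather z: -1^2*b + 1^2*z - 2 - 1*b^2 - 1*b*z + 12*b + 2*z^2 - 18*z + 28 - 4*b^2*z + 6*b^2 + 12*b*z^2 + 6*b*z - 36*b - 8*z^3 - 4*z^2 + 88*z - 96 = 5*b^2 - 25*b - 8*z^3 + z^2*(12*b - 2) + z*(-4*b^2 + 5*b + 71) - 70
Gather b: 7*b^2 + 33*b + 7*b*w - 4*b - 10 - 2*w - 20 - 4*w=7*b^2 + b*(7*w + 29) - 6*w - 30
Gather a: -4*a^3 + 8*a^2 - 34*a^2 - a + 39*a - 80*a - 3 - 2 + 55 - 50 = -4*a^3 - 26*a^2 - 42*a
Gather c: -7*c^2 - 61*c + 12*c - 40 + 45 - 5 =-7*c^2 - 49*c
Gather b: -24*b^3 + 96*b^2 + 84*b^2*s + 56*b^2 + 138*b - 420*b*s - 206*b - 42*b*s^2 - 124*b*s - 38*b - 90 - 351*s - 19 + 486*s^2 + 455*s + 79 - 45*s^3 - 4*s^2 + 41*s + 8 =-24*b^3 + b^2*(84*s + 152) + b*(-42*s^2 - 544*s - 106) - 45*s^3 + 482*s^2 + 145*s - 22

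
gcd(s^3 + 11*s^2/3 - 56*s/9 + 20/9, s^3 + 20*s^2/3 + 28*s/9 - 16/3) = s - 2/3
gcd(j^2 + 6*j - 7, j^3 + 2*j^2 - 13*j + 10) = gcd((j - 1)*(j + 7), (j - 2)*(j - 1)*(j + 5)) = j - 1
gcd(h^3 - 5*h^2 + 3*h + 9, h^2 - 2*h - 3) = h^2 - 2*h - 3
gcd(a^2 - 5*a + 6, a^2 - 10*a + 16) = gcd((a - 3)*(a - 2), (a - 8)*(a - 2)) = a - 2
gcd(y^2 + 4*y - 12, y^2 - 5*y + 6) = y - 2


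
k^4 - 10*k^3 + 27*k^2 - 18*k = k*(k - 6)*(k - 3)*(k - 1)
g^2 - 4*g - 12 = (g - 6)*(g + 2)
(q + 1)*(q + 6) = q^2 + 7*q + 6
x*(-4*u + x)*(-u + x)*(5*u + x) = 20*u^3*x - 21*u^2*x^2 + x^4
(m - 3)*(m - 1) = m^2 - 4*m + 3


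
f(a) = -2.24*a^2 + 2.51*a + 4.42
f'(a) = 2.51 - 4.48*a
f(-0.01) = 4.39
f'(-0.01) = 2.55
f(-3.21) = -26.72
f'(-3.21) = 16.89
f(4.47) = -29.12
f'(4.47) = -17.52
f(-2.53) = -16.27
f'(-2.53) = 13.84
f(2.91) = -7.24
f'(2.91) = -10.53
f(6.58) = -76.05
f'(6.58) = -26.97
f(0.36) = 5.03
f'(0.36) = 0.90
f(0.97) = 4.75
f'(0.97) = -1.84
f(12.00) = -288.02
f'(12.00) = -51.25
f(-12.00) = -348.26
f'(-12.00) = 56.27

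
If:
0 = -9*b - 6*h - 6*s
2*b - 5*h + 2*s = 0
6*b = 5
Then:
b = 5/6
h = -5/42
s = -95/84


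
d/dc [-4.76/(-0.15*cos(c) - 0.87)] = 0.714*sin(c)/(0.15*cos(c) + 0.87)^2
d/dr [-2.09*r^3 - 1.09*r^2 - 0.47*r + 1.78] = -6.27*r^2 - 2.18*r - 0.47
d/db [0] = 0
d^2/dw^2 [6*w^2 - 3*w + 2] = 12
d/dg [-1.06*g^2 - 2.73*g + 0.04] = -2.12*g - 2.73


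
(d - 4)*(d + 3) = d^2 - d - 12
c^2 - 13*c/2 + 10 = (c - 4)*(c - 5/2)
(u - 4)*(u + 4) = u^2 - 16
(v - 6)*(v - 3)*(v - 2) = v^3 - 11*v^2 + 36*v - 36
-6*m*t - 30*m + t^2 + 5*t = (-6*m + t)*(t + 5)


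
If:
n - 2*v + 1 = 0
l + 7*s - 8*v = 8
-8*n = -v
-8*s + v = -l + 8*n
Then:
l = 1472/225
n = 1/15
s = 184/225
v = 8/15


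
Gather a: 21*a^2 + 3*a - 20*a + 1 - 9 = 21*a^2 - 17*a - 8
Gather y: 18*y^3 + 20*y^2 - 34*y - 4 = 18*y^3 + 20*y^2 - 34*y - 4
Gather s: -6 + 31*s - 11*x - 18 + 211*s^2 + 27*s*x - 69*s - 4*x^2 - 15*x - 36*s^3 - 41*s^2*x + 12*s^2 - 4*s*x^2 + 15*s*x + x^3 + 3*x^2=-36*s^3 + s^2*(223 - 41*x) + s*(-4*x^2 + 42*x - 38) + x^3 - x^2 - 26*x - 24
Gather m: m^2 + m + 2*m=m^2 + 3*m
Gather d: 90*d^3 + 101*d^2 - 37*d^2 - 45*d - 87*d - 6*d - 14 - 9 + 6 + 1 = 90*d^3 + 64*d^2 - 138*d - 16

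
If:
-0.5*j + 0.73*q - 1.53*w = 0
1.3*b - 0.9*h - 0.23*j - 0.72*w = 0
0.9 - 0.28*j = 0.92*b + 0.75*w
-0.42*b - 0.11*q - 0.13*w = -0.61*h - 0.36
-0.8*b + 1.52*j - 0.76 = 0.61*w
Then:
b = 0.39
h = 0.02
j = 0.87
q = 1.43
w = 0.40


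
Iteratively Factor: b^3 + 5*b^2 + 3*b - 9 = (b + 3)*(b^2 + 2*b - 3) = (b + 3)^2*(b - 1)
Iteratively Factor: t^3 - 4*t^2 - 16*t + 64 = (t + 4)*(t^2 - 8*t + 16) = (t - 4)*(t + 4)*(t - 4)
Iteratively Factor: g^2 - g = (g - 1)*(g)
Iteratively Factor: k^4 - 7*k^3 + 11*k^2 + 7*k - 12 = (k - 3)*(k^3 - 4*k^2 - k + 4) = (k - 4)*(k - 3)*(k^2 - 1) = (k - 4)*(k - 3)*(k - 1)*(k + 1)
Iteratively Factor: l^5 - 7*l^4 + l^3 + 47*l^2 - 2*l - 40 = (l - 1)*(l^4 - 6*l^3 - 5*l^2 + 42*l + 40) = (l - 1)*(l + 1)*(l^3 - 7*l^2 + 2*l + 40) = (l - 1)*(l + 1)*(l + 2)*(l^2 - 9*l + 20) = (l - 4)*(l - 1)*(l + 1)*(l + 2)*(l - 5)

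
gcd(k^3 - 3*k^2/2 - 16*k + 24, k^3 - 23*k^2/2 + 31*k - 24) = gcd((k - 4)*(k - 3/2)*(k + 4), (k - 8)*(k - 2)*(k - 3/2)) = k - 3/2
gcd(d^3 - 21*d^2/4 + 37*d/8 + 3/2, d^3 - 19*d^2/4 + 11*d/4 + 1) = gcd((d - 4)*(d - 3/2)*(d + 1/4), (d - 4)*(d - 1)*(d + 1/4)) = d^2 - 15*d/4 - 1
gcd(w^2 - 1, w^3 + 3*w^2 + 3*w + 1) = w + 1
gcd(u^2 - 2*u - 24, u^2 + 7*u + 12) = u + 4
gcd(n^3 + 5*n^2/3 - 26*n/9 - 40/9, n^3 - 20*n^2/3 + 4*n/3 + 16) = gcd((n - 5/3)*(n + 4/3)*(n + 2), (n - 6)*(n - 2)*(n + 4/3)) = n + 4/3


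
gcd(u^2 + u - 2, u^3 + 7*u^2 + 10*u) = u + 2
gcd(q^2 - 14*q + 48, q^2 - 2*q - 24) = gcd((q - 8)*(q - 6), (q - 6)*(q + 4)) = q - 6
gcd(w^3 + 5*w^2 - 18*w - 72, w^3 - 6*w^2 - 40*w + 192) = w^2 + 2*w - 24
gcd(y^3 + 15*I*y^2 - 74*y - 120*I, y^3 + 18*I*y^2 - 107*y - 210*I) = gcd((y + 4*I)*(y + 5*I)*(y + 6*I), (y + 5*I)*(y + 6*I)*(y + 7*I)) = y^2 + 11*I*y - 30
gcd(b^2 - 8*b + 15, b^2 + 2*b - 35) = b - 5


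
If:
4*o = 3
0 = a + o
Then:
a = -3/4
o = 3/4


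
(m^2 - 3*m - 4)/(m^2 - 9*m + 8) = (m^2 - 3*m - 4)/(m^2 - 9*m + 8)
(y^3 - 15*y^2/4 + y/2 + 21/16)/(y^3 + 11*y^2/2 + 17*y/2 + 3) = (8*y^2 - 34*y + 21)/(8*(y^2 + 5*y + 6))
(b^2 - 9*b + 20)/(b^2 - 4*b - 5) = (b - 4)/(b + 1)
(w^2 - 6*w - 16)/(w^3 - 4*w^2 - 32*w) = (w + 2)/(w*(w + 4))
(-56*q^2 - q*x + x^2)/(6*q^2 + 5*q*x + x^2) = (-56*q^2 - q*x + x^2)/(6*q^2 + 5*q*x + x^2)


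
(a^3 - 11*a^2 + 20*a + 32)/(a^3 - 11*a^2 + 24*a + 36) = (a^2 - 12*a + 32)/(a^2 - 12*a + 36)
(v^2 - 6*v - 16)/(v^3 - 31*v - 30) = (-v^2 + 6*v + 16)/(-v^3 + 31*v + 30)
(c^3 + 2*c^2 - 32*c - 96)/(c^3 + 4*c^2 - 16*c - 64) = (c - 6)/(c - 4)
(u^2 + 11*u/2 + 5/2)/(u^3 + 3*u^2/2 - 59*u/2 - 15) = (u + 5)/(u^2 + u - 30)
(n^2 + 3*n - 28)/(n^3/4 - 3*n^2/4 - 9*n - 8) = 4*(-n^2 - 3*n + 28)/(-n^3 + 3*n^2 + 36*n + 32)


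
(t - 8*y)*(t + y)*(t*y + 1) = t^3*y - 7*t^2*y^2 + t^2 - 8*t*y^3 - 7*t*y - 8*y^2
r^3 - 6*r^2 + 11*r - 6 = (r - 3)*(r - 2)*(r - 1)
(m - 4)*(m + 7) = m^2 + 3*m - 28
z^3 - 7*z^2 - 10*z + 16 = (z - 8)*(z - 1)*(z + 2)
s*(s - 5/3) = s^2 - 5*s/3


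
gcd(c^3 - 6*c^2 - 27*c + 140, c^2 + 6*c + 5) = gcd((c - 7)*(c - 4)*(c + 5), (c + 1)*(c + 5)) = c + 5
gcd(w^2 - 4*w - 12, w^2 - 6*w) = w - 6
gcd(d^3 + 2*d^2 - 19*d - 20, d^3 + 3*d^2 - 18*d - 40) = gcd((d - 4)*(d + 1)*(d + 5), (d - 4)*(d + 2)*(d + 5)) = d^2 + d - 20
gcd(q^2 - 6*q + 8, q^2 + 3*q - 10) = q - 2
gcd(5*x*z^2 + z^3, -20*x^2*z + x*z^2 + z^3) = 5*x*z + z^2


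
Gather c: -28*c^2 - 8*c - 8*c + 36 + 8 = -28*c^2 - 16*c + 44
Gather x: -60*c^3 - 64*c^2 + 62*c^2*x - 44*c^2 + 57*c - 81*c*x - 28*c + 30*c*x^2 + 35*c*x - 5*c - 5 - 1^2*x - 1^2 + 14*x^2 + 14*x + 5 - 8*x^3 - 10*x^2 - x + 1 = -60*c^3 - 108*c^2 + 24*c - 8*x^3 + x^2*(30*c + 4) + x*(62*c^2 - 46*c + 12)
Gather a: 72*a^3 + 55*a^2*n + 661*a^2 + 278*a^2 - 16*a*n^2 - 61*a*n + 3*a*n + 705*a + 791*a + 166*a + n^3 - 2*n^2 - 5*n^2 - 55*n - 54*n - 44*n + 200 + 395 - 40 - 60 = 72*a^3 + a^2*(55*n + 939) + a*(-16*n^2 - 58*n + 1662) + n^3 - 7*n^2 - 153*n + 495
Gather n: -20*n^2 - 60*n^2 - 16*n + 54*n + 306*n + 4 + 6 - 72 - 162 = -80*n^2 + 344*n - 224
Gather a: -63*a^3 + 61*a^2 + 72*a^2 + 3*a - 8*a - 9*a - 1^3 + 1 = -63*a^3 + 133*a^2 - 14*a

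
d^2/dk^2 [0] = 0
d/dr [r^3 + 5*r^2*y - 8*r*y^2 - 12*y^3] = 3*r^2 + 10*r*y - 8*y^2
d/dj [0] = 0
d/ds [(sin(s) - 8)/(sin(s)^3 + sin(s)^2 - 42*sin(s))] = (-2*sin(s)^3 + 23*sin(s)^2 + 16*sin(s) - 336)*cos(s)/((sin(s)^2 + sin(s) - 42)^2*sin(s)^2)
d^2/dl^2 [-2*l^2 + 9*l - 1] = -4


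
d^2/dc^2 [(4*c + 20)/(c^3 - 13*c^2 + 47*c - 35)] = 8*((c + 5)*(3*c^2 - 26*c + 47)^2 + (-3*c^2 + 26*c - (c + 5)*(3*c - 13) - 47)*(c^3 - 13*c^2 + 47*c - 35))/(c^3 - 13*c^2 + 47*c - 35)^3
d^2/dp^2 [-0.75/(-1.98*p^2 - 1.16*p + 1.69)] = (-5.8806*p^2 - 3.4452*p + 0.75*(3.96*p + 1.16)*(7.92*p + 2.32) + 5.0193)/(1.98*p^2 + 1.16*p - 1.69)^3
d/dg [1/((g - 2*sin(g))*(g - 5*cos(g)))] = (-(g - 2*sin(g))*(5*sin(g) + 1) + (g - 5*cos(g))*(2*cos(g) - 1))/((g - 2*sin(g))^2*(g - 5*cos(g))^2)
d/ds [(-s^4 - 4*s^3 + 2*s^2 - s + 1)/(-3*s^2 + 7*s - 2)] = (6*s^5 - 9*s^4 - 48*s^3 + 35*s^2 - 2*s - 5)/(9*s^4 - 42*s^3 + 61*s^2 - 28*s + 4)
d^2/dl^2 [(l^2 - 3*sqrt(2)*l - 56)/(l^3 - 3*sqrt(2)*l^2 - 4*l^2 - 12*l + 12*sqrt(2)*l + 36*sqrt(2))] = 2*(l^6 - 9*sqrt(2)*l^5 - 246*l^4 + 966*sqrt(2)*l^3 + 1744*l^3 - 5616*sqrt(2)*l^2 - 1752*l^2 + 1440*l + 6120*sqrt(2)*l - 36288 + 10656*sqrt(2))/(l^9 - 9*sqrt(2)*l^8 - 12*l^8 + 66*l^7 + 108*sqrt(2)*l^7 - 424*l^6 - 162*sqrt(2)*l^6 - 1368*sqrt(2)*l^5 + 504*l^5 + 648*sqrt(2)*l^4 + 10368*l^4 - 9504*l^3 + 3456*sqrt(2)*l^3 - 93312*l^2 + 23328*sqrt(2)*l^2 - 93312*l + 93312*sqrt(2)*l + 93312*sqrt(2))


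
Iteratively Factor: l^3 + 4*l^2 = (l)*(l^2 + 4*l) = l*(l + 4)*(l)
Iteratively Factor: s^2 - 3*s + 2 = (s - 1)*(s - 2)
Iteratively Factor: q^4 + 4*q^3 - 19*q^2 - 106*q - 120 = (q - 5)*(q^3 + 9*q^2 + 26*q + 24) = (q - 5)*(q + 4)*(q^2 + 5*q + 6) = (q - 5)*(q + 2)*(q + 4)*(q + 3)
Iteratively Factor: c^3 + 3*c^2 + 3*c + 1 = (c + 1)*(c^2 + 2*c + 1) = (c + 1)^2*(c + 1)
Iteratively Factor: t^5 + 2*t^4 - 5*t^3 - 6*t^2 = (t - 2)*(t^4 + 4*t^3 + 3*t^2) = t*(t - 2)*(t^3 + 4*t^2 + 3*t) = t*(t - 2)*(t + 1)*(t^2 + 3*t) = t^2*(t - 2)*(t + 1)*(t + 3)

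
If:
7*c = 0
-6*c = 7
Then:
No Solution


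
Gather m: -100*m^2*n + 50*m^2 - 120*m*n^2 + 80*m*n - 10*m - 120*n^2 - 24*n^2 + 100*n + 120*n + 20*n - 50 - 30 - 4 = m^2*(50 - 100*n) + m*(-120*n^2 + 80*n - 10) - 144*n^2 + 240*n - 84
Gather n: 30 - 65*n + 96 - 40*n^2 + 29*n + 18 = -40*n^2 - 36*n + 144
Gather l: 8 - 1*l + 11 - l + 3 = 22 - 2*l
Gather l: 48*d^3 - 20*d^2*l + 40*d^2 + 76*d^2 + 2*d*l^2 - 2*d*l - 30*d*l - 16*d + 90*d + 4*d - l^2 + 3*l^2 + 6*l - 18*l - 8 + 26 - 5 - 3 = 48*d^3 + 116*d^2 + 78*d + l^2*(2*d + 2) + l*(-20*d^2 - 32*d - 12) + 10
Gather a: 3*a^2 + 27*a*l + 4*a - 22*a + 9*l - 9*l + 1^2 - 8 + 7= 3*a^2 + a*(27*l - 18)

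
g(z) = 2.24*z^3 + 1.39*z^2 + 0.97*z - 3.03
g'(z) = 6.72*z^2 + 2.78*z + 0.97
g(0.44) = -2.14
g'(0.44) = 3.49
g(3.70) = 133.05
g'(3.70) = 103.25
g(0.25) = -2.67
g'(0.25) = 2.08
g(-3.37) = -76.24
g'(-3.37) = 67.92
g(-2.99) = -53.38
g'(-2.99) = 52.74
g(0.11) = -2.90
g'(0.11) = 1.36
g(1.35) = 6.32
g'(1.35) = 16.97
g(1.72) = 14.15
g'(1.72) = 25.63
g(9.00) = 1751.25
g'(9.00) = 570.31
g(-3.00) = -53.91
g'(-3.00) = 53.11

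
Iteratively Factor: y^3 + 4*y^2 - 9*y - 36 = (y + 4)*(y^2 - 9) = (y - 3)*(y + 4)*(y + 3)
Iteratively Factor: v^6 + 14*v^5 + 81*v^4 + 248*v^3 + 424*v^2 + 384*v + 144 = (v + 3)*(v^5 + 11*v^4 + 48*v^3 + 104*v^2 + 112*v + 48) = (v + 3)^2*(v^4 + 8*v^3 + 24*v^2 + 32*v + 16) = (v + 2)*(v + 3)^2*(v^3 + 6*v^2 + 12*v + 8) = (v + 2)^2*(v + 3)^2*(v^2 + 4*v + 4) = (v + 2)^3*(v + 3)^2*(v + 2)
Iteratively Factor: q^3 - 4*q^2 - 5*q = (q - 5)*(q^2 + q) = q*(q - 5)*(q + 1)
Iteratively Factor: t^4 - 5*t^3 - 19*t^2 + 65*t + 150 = (t - 5)*(t^3 - 19*t - 30) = (t - 5)*(t + 3)*(t^2 - 3*t - 10) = (t - 5)*(t + 2)*(t + 3)*(t - 5)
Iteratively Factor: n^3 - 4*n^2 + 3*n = (n - 3)*(n^2 - n) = (n - 3)*(n - 1)*(n)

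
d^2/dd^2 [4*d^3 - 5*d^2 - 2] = 24*d - 10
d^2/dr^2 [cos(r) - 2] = -cos(r)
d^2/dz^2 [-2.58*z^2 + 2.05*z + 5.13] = -5.16000000000000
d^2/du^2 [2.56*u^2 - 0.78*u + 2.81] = 5.12000000000000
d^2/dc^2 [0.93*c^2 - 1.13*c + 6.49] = 1.86000000000000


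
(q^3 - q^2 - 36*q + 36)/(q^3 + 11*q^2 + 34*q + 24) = (q^2 - 7*q + 6)/(q^2 + 5*q + 4)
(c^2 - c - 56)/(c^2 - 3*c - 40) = (c + 7)/(c + 5)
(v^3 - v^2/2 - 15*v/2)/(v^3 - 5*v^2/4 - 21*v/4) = 2*(2*v + 5)/(4*v + 7)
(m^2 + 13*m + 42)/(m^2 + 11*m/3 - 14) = 3*(m + 7)/(3*m - 7)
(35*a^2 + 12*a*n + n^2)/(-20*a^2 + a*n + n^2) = (-7*a - n)/(4*a - n)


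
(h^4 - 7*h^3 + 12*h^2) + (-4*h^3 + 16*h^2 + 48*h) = h^4 - 11*h^3 + 28*h^2 + 48*h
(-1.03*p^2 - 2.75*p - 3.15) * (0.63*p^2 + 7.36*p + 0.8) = -0.6489*p^4 - 9.3133*p^3 - 23.0485*p^2 - 25.384*p - 2.52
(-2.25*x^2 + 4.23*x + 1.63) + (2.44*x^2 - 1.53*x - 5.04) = 0.19*x^2 + 2.7*x - 3.41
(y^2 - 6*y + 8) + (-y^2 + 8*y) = 2*y + 8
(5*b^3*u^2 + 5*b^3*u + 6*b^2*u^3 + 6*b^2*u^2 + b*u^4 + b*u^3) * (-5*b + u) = -25*b^4*u^2 - 25*b^4*u - 25*b^3*u^3 - 25*b^3*u^2 + b^2*u^4 + b^2*u^3 + b*u^5 + b*u^4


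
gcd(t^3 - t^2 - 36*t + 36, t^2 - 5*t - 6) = t - 6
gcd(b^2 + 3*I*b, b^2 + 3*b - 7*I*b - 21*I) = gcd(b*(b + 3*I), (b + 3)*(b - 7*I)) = 1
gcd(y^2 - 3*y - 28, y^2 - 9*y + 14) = y - 7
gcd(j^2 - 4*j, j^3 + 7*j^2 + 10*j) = j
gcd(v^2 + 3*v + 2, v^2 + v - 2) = v + 2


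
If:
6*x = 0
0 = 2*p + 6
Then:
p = -3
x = 0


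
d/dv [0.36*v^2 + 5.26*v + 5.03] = 0.72*v + 5.26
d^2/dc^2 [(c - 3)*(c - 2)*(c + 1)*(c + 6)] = 12*c^2 + 12*c - 46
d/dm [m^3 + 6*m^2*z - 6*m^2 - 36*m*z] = 3*m^2 + 12*m*z - 12*m - 36*z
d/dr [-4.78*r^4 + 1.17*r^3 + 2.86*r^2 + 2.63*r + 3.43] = -19.12*r^3 + 3.51*r^2 + 5.72*r + 2.63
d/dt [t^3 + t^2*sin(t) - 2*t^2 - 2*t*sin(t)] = t^2*cos(t) + 3*t^2 - 2*sqrt(2)*t*cos(t + pi/4) - 4*t - 2*sin(t)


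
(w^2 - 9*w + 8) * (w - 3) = w^3 - 12*w^2 + 35*w - 24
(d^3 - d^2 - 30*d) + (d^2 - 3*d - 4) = d^3 - 33*d - 4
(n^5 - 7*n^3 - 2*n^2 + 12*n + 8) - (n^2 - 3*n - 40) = n^5 - 7*n^3 - 3*n^2 + 15*n + 48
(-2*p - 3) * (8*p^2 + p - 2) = -16*p^3 - 26*p^2 + p + 6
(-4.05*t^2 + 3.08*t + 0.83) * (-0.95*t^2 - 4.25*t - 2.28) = 3.8475*t^4 + 14.2865*t^3 - 4.6445*t^2 - 10.5499*t - 1.8924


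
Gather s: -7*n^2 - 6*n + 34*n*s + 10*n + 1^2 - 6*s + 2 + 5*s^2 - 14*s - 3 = -7*n^2 + 4*n + 5*s^2 + s*(34*n - 20)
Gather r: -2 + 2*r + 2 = 2*r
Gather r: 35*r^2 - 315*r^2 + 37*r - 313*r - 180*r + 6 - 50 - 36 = -280*r^2 - 456*r - 80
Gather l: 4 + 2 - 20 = -14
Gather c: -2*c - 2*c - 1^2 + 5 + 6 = 10 - 4*c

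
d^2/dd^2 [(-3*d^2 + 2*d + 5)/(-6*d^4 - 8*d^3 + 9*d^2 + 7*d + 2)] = 2*(324*d^8 - 2214*d^6 - 2904*d^5 + 1626*d^4 + 2933*d^3 - 1089*d^2 - 1077*d - 115)/(216*d^12 + 864*d^11 + 180*d^10 - 2836*d^9 - 2502*d^8 + 2292*d^7 + 3441*d^6 + 843*d^5 - 1065*d^4 - 1003*d^3 - 402*d^2 - 84*d - 8)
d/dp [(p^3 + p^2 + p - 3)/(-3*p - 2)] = (-6*p^3 - 9*p^2 - 4*p - 11)/(9*p^2 + 12*p + 4)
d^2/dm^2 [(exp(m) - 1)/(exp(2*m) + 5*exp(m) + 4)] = (exp(4*m) - 9*exp(3*m) - 39*exp(2*m) - 29*exp(m) + 36)*exp(m)/(exp(6*m) + 15*exp(5*m) + 87*exp(4*m) + 245*exp(3*m) + 348*exp(2*m) + 240*exp(m) + 64)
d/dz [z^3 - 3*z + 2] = 3*z^2 - 3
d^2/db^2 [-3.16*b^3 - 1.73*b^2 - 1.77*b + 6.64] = -18.96*b - 3.46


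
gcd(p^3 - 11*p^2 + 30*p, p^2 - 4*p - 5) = p - 5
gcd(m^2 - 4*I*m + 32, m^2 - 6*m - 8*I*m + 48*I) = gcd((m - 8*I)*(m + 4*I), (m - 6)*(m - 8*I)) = m - 8*I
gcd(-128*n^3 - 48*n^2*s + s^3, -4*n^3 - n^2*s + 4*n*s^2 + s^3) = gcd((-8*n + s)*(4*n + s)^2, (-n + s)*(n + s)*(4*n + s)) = 4*n + s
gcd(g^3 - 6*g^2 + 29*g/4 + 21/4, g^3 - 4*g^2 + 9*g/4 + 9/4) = g^2 - 5*g/2 - 3/2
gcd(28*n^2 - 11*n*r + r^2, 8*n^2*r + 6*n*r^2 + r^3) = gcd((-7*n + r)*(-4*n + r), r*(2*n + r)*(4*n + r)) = 1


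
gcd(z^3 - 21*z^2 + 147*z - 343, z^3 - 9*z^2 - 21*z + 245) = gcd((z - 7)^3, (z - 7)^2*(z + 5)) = z^2 - 14*z + 49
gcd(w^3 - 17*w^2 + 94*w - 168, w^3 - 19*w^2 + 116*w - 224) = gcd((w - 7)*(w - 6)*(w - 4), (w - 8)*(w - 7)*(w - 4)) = w^2 - 11*w + 28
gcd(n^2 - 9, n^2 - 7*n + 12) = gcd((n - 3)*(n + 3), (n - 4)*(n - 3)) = n - 3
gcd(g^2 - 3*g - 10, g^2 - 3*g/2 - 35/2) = g - 5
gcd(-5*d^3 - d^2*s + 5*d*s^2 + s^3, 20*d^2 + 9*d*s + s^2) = 5*d + s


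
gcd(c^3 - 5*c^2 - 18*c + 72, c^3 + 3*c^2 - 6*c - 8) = c + 4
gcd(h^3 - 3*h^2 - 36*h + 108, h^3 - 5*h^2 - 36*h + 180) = h^2 - 36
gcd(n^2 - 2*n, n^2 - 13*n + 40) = 1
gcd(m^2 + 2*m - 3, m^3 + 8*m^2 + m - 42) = m + 3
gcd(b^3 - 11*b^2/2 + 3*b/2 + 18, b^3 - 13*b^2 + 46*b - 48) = b - 3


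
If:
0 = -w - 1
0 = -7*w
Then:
No Solution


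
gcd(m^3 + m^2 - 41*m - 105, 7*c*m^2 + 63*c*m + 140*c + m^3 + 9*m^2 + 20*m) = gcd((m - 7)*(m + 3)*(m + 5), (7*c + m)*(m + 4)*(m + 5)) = m + 5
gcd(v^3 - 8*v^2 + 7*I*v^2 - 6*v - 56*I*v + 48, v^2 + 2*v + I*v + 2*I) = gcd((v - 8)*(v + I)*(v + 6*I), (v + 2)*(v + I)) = v + I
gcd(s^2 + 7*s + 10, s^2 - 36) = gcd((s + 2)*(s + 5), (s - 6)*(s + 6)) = 1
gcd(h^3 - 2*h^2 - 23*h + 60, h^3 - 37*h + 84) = h^2 - 7*h + 12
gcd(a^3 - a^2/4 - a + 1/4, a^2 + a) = a + 1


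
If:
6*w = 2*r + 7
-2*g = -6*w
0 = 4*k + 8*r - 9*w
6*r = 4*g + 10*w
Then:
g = -63/4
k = 427/16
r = -77/4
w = -21/4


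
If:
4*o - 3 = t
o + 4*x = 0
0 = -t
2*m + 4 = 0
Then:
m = -2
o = 3/4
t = 0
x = -3/16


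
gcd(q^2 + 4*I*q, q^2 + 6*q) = q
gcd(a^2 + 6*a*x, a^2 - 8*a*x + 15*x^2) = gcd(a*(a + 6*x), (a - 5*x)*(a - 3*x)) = 1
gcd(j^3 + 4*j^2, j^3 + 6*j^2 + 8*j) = j^2 + 4*j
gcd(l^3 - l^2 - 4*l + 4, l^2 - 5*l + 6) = l - 2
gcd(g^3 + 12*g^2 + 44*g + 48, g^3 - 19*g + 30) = 1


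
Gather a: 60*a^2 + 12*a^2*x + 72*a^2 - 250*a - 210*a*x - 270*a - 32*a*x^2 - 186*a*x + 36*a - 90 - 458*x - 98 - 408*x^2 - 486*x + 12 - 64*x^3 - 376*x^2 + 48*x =a^2*(12*x + 132) + a*(-32*x^2 - 396*x - 484) - 64*x^3 - 784*x^2 - 896*x - 176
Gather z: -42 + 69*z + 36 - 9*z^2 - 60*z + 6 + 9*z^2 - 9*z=0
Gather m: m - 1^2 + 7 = m + 6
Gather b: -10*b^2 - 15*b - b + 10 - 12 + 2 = -10*b^2 - 16*b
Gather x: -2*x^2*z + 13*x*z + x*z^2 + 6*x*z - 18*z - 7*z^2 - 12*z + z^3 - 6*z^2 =-2*x^2*z + x*(z^2 + 19*z) + z^3 - 13*z^2 - 30*z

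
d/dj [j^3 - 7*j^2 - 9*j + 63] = 3*j^2 - 14*j - 9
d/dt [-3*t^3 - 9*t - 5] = -9*t^2 - 9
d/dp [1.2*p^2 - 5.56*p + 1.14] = 2.4*p - 5.56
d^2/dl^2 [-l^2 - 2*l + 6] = -2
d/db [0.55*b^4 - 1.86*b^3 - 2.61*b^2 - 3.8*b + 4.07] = 2.2*b^3 - 5.58*b^2 - 5.22*b - 3.8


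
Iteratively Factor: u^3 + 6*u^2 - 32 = (u + 4)*(u^2 + 2*u - 8) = (u + 4)^2*(u - 2)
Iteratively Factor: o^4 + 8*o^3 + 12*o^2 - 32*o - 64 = (o + 2)*(o^3 + 6*o^2 - 32) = (o - 2)*(o + 2)*(o^2 + 8*o + 16) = (o - 2)*(o + 2)*(o + 4)*(o + 4)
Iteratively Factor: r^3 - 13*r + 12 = (r - 3)*(r^2 + 3*r - 4) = (r - 3)*(r + 4)*(r - 1)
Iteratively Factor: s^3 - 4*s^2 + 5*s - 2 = (s - 1)*(s^2 - 3*s + 2) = (s - 1)^2*(s - 2)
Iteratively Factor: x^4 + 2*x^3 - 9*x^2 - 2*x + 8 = (x + 1)*(x^3 + x^2 - 10*x + 8) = (x - 2)*(x + 1)*(x^2 + 3*x - 4) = (x - 2)*(x - 1)*(x + 1)*(x + 4)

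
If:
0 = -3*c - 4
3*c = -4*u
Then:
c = -4/3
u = 1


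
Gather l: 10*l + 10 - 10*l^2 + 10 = -10*l^2 + 10*l + 20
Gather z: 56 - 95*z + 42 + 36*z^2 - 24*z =36*z^2 - 119*z + 98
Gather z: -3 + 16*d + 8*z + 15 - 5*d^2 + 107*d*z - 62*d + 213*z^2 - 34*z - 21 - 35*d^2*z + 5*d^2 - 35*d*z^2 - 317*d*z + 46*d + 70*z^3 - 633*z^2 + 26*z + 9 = 70*z^3 + z^2*(-35*d - 420) + z*(-35*d^2 - 210*d)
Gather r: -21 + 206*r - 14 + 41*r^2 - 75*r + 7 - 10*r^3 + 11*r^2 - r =-10*r^3 + 52*r^2 + 130*r - 28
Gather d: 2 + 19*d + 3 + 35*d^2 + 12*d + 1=35*d^2 + 31*d + 6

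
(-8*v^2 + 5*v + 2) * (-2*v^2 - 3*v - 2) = 16*v^4 + 14*v^3 - 3*v^2 - 16*v - 4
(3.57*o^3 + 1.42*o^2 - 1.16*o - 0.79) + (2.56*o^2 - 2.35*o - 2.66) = 3.57*o^3 + 3.98*o^2 - 3.51*o - 3.45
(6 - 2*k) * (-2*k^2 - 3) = 4*k^3 - 12*k^2 + 6*k - 18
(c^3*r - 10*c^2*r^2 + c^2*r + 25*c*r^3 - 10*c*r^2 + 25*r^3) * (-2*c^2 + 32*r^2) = -2*c^5*r + 20*c^4*r^2 - 2*c^4*r - 18*c^3*r^3 + 20*c^3*r^2 - 320*c^2*r^4 - 18*c^2*r^3 + 800*c*r^5 - 320*c*r^4 + 800*r^5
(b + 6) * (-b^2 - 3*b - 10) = -b^3 - 9*b^2 - 28*b - 60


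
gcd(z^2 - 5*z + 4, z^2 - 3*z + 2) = z - 1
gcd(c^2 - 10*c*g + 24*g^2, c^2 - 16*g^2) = c - 4*g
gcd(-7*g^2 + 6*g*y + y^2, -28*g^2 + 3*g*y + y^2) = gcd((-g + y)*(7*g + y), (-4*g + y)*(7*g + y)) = 7*g + y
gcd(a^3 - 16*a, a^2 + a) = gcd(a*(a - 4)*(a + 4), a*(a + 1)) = a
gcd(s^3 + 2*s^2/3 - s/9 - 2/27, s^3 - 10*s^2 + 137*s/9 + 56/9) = s + 1/3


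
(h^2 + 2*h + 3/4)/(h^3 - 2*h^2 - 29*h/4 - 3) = 1/(h - 4)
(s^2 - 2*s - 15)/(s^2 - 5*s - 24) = (s - 5)/(s - 8)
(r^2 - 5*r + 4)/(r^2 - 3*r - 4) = (r - 1)/(r + 1)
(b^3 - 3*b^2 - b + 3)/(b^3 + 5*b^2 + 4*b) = (b^2 - 4*b + 3)/(b*(b + 4))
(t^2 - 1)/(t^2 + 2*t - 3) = (t + 1)/(t + 3)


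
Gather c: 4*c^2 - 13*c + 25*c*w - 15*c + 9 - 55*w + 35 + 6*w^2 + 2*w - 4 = 4*c^2 + c*(25*w - 28) + 6*w^2 - 53*w + 40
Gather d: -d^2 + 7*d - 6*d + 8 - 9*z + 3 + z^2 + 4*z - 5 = -d^2 + d + z^2 - 5*z + 6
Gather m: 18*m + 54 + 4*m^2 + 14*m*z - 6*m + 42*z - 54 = 4*m^2 + m*(14*z + 12) + 42*z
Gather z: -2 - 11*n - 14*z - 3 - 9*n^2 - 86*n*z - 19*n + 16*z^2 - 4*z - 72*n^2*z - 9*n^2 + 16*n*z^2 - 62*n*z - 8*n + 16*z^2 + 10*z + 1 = -18*n^2 - 38*n + z^2*(16*n + 32) + z*(-72*n^2 - 148*n - 8) - 4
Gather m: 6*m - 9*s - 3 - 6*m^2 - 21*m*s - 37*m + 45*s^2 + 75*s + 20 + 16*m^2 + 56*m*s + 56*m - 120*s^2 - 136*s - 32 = 10*m^2 + m*(35*s + 25) - 75*s^2 - 70*s - 15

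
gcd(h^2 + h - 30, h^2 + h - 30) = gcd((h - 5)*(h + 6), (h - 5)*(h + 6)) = h^2 + h - 30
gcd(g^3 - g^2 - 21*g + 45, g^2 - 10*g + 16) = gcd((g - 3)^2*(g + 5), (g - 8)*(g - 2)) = 1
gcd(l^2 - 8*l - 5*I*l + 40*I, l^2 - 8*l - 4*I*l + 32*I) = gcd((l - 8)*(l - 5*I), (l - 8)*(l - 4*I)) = l - 8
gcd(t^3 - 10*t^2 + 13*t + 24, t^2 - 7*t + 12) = t - 3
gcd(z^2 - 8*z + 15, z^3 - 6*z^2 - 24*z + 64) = 1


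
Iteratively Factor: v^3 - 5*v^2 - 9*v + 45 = (v + 3)*(v^2 - 8*v + 15) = (v - 5)*(v + 3)*(v - 3)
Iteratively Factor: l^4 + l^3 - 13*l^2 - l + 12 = (l - 1)*(l^3 + 2*l^2 - 11*l - 12) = (l - 3)*(l - 1)*(l^2 + 5*l + 4) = (l - 3)*(l - 1)*(l + 1)*(l + 4)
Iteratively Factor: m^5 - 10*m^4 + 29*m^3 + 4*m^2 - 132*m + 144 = (m - 3)*(m^4 - 7*m^3 + 8*m^2 + 28*m - 48) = (m - 4)*(m - 3)*(m^3 - 3*m^2 - 4*m + 12) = (m - 4)*(m - 3)*(m + 2)*(m^2 - 5*m + 6) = (m - 4)*(m - 3)^2*(m + 2)*(m - 2)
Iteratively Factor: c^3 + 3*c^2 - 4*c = (c)*(c^2 + 3*c - 4) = c*(c - 1)*(c + 4)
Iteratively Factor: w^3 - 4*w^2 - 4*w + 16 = (w + 2)*(w^2 - 6*w + 8) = (w - 2)*(w + 2)*(w - 4)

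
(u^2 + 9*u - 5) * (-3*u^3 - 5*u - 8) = -3*u^5 - 27*u^4 + 10*u^3 - 53*u^2 - 47*u + 40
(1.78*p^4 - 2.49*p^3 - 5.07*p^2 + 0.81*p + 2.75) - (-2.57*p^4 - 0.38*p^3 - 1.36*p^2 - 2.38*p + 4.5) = 4.35*p^4 - 2.11*p^3 - 3.71*p^2 + 3.19*p - 1.75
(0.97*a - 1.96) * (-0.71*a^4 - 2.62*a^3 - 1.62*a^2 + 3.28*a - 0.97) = -0.6887*a^5 - 1.1498*a^4 + 3.5638*a^3 + 6.3568*a^2 - 7.3697*a + 1.9012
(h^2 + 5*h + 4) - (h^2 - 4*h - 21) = 9*h + 25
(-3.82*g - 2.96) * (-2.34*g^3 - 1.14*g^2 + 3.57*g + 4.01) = 8.9388*g^4 + 11.2812*g^3 - 10.263*g^2 - 25.8854*g - 11.8696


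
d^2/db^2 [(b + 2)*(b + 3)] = 2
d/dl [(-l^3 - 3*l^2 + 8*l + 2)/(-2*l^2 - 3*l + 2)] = (2*l^4 + 6*l^3 + 19*l^2 - 4*l + 22)/(4*l^4 + 12*l^3 + l^2 - 12*l + 4)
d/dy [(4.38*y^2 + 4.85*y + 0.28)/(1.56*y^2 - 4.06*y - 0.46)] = (-25.3488*y^2 - 4.9032*y - 1.0942)/(2.4336*y^4 - 12.6672*y^3 + 15.0484*y^2 + 3.7352*y + 0.2116)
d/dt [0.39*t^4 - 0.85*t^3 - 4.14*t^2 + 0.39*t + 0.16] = 1.56*t^3 - 2.55*t^2 - 8.28*t + 0.39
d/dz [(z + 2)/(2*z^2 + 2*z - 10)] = (z^2 + z - (z + 2)*(2*z + 1) - 5)/(2*(z^2 + z - 5)^2)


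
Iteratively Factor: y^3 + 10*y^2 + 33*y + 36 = (y + 3)*(y^2 + 7*y + 12) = (y + 3)^2*(y + 4)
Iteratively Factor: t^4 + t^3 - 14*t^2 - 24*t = (t - 4)*(t^3 + 5*t^2 + 6*t) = t*(t - 4)*(t^2 + 5*t + 6) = t*(t - 4)*(t + 3)*(t + 2)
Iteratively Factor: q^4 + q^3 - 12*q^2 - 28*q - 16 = (q - 4)*(q^3 + 5*q^2 + 8*q + 4) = (q - 4)*(q + 1)*(q^2 + 4*q + 4) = (q - 4)*(q + 1)*(q + 2)*(q + 2)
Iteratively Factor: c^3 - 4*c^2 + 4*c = (c - 2)*(c^2 - 2*c) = c*(c - 2)*(c - 2)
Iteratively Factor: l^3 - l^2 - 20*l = (l - 5)*(l^2 + 4*l) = l*(l - 5)*(l + 4)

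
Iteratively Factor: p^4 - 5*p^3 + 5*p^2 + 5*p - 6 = (p + 1)*(p^3 - 6*p^2 + 11*p - 6) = (p - 1)*(p + 1)*(p^2 - 5*p + 6) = (p - 2)*(p - 1)*(p + 1)*(p - 3)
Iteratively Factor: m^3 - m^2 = (m)*(m^2 - m) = m*(m - 1)*(m)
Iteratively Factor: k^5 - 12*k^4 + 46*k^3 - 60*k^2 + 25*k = (k)*(k^4 - 12*k^3 + 46*k^2 - 60*k + 25) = k*(k - 5)*(k^3 - 7*k^2 + 11*k - 5) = k*(k - 5)*(k - 1)*(k^2 - 6*k + 5) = k*(k - 5)^2*(k - 1)*(k - 1)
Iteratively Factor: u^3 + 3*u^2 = (u)*(u^2 + 3*u) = u^2*(u + 3)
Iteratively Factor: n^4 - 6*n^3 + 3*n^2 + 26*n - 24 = (n - 3)*(n^3 - 3*n^2 - 6*n + 8) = (n - 3)*(n - 1)*(n^2 - 2*n - 8) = (n - 4)*(n - 3)*(n - 1)*(n + 2)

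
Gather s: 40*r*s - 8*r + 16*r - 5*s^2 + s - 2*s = 8*r - 5*s^2 + s*(40*r - 1)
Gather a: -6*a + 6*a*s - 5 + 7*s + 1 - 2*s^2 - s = a*(6*s - 6) - 2*s^2 + 6*s - 4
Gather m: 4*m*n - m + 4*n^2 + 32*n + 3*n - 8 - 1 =m*(4*n - 1) + 4*n^2 + 35*n - 9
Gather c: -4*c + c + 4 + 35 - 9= 30 - 3*c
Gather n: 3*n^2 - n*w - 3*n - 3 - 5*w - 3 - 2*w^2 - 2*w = 3*n^2 + n*(-w - 3) - 2*w^2 - 7*w - 6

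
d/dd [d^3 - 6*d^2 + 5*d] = 3*d^2 - 12*d + 5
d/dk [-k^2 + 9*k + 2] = 9 - 2*k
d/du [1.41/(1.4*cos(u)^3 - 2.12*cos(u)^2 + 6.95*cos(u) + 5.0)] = (5.922*cos(u)^2 - 5.9784*cos(u) + 9.7995)*sin(u)/(1.4*cos(u)^3 - 2.12*cos(u)^2 + 6.95*cos(u) + 5.0)^2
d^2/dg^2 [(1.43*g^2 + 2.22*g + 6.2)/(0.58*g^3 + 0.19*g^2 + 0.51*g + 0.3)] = (0.962103999999998*g^6 + 4.480848*g^5 + 23.95806*g^4 + 6.018158*g^3 + 7.22226*g^2 - 3.62736*g + 2.09652)/(0.195112*g^9 + 0.191748*g^8 + 0.577506*g^7 + 0.646831*g^6 + 0.706167*g^5 + 0.713187*g^4 + 0.463671*g^3 + 0.28539*g^2 + 0.1377*g + 0.027)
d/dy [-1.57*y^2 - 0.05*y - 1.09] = -3.14*y - 0.05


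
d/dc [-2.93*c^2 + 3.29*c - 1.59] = 3.29 - 5.86*c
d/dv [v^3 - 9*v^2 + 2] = 3*v*(v - 6)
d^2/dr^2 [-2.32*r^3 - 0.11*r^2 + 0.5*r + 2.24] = -13.92*r - 0.22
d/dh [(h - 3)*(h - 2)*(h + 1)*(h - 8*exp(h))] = -8*h^3*exp(h) + 4*h^3 + 8*h^2*exp(h) - 12*h^2 + 56*h*exp(h) + 2*h - 56*exp(h) + 6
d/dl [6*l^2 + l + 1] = 12*l + 1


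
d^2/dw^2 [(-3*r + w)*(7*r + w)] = 2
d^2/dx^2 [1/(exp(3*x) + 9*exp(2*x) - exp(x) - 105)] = ((-9*exp(2*x) - 36*exp(x) + 1)*(exp(3*x) + 9*exp(2*x) - exp(x) - 105) + 2*(3*exp(2*x) + 18*exp(x) - 1)^2*exp(x))*exp(x)/(exp(3*x) + 9*exp(2*x) - exp(x) - 105)^3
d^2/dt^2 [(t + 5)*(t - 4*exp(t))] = -4*t*exp(t) - 28*exp(t) + 2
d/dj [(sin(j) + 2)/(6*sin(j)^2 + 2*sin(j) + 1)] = 3*(-8*sin(j) + cos(2*j) - 2)*cos(j)/(6*sin(j)^2 + 2*sin(j) + 1)^2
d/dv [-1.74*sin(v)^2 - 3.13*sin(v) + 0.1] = -(3.48*sin(v) + 3.13)*cos(v)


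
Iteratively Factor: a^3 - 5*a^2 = (a)*(a^2 - 5*a) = a^2*(a - 5)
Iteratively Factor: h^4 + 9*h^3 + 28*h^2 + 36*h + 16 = (h + 4)*(h^3 + 5*h^2 + 8*h + 4) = (h + 1)*(h + 4)*(h^2 + 4*h + 4) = (h + 1)*(h + 2)*(h + 4)*(h + 2)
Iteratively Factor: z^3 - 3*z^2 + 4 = (z + 1)*(z^2 - 4*z + 4) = (z - 2)*(z + 1)*(z - 2)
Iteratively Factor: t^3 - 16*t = (t)*(t^2 - 16) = t*(t + 4)*(t - 4)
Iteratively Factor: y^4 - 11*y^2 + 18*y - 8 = (y - 1)*(y^3 + y^2 - 10*y + 8) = (y - 1)^2*(y^2 + 2*y - 8) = (y - 1)^2*(y + 4)*(y - 2)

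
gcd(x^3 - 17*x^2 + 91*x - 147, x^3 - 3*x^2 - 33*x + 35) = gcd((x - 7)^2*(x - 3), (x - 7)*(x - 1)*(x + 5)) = x - 7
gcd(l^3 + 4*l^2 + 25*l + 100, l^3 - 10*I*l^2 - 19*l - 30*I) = l - 5*I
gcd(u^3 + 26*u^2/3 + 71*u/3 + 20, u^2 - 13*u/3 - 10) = u + 5/3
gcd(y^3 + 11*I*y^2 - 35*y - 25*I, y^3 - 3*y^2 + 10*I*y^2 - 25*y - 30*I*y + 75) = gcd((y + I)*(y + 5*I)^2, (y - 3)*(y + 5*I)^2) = y^2 + 10*I*y - 25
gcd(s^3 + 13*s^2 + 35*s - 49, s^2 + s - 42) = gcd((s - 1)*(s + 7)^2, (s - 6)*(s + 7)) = s + 7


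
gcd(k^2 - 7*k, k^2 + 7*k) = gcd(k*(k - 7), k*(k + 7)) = k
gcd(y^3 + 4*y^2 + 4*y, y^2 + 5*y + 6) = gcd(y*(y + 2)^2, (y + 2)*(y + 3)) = y + 2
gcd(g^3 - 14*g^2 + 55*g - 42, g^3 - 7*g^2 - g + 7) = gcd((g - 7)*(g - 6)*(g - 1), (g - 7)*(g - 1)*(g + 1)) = g^2 - 8*g + 7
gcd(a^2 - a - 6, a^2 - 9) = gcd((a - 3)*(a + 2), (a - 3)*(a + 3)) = a - 3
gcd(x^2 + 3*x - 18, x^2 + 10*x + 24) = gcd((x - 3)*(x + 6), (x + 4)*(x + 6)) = x + 6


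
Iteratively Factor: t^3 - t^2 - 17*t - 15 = (t + 1)*(t^2 - 2*t - 15) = (t - 5)*(t + 1)*(t + 3)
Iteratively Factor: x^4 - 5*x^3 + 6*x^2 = (x - 3)*(x^3 - 2*x^2) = (x - 3)*(x - 2)*(x^2) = x*(x - 3)*(x - 2)*(x)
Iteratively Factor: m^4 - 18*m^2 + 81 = (m - 3)*(m^3 + 3*m^2 - 9*m - 27) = (m - 3)^2*(m^2 + 6*m + 9) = (m - 3)^2*(m + 3)*(m + 3)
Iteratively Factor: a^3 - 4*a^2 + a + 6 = (a + 1)*(a^2 - 5*a + 6) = (a - 3)*(a + 1)*(a - 2)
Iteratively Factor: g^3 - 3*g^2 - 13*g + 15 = (g - 1)*(g^2 - 2*g - 15) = (g - 5)*(g - 1)*(g + 3)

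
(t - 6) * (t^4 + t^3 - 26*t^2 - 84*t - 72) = t^5 - 5*t^4 - 32*t^3 + 72*t^2 + 432*t + 432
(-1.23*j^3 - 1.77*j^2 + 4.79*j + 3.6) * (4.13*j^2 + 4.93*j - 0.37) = -5.0799*j^5 - 13.374*j^4 + 11.5117*j^3 + 39.1376*j^2 + 15.9757*j - 1.332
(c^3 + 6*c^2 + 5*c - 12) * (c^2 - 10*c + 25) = c^5 - 4*c^4 - 30*c^3 + 88*c^2 + 245*c - 300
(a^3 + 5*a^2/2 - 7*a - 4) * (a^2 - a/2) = a^5 + 2*a^4 - 33*a^3/4 - a^2/2 + 2*a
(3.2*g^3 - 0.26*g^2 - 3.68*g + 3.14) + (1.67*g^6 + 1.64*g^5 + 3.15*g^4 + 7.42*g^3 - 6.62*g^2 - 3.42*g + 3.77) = 1.67*g^6 + 1.64*g^5 + 3.15*g^4 + 10.62*g^3 - 6.88*g^2 - 7.1*g + 6.91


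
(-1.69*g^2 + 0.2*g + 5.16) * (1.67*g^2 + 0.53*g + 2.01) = -2.8223*g^4 - 0.5617*g^3 + 5.3263*g^2 + 3.1368*g + 10.3716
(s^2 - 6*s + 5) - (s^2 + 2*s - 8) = 13 - 8*s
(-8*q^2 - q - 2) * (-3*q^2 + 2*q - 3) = 24*q^4 - 13*q^3 + 28*q^2 - q + 6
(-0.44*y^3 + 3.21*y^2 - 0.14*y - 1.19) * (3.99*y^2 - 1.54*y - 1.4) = -1.7556*y^5 + 13.4855*y^4 - 4.886*y^3 - 9.0265*y^2 + 2.0286*y + 1.666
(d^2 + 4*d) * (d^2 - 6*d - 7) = d^4 - 2*d^3 - 31*d^2 - 28*d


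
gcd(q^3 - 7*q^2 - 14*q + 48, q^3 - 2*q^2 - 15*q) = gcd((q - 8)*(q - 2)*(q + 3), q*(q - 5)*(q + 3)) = q + 3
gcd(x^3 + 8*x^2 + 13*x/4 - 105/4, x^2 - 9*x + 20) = 1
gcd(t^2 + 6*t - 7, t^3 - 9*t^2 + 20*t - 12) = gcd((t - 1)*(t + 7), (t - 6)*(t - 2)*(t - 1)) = t - 1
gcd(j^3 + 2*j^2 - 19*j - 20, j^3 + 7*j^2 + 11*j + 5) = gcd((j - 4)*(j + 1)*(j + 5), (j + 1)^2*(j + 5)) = j^2 + 6*j + 5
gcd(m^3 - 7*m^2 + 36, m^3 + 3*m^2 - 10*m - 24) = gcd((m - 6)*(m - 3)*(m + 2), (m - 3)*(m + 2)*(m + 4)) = m^2 - m - 6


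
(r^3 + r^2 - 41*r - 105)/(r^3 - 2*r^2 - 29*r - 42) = (r + 5)/(r + 2)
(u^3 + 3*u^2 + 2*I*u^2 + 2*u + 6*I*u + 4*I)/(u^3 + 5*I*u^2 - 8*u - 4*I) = (u^2 + 3*u + 2)/(u^2 + 3*I*u - 2)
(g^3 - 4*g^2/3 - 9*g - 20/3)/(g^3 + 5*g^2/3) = 1 - 3/g - 4/g^2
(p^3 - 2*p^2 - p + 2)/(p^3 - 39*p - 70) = (-p^3 + 2*p^2 + p - 2)/(-p^3 + 39*p + 70)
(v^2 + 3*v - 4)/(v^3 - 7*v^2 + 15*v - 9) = (v + 4)/(v^2 - 6*v + 9)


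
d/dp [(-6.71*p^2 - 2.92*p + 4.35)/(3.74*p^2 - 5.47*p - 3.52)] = (47.6245*p^2 + 14.7004*p + 34.0729)/(13.9876*p^4 - 40.9156*p^3 + 3.59129999999999*p^2 + 38.5088*p + 12.3904)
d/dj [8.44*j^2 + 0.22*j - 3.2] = 16.88*j + 0.22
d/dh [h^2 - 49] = 2*h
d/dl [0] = 0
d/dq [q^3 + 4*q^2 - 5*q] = 3*q^2 + 8*q - 5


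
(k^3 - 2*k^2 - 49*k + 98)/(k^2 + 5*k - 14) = k - 7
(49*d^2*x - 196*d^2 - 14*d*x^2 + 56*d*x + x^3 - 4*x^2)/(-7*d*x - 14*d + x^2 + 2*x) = (-7*d*x + 28*d + x^2 - 4*x)/(x + 2)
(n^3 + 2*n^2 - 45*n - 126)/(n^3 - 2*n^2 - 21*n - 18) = (n^2 - n - 42)/(n^2 - 5*n - 6)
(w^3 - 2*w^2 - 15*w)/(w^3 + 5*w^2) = (w^2 - 2*w - 15)/(w*(w + 5))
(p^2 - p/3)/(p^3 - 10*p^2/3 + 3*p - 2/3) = p/(p^2 - 3*p + 2)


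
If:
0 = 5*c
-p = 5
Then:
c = 0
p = -5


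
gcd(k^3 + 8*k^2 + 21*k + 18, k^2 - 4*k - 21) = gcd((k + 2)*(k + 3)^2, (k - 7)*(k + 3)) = k + 3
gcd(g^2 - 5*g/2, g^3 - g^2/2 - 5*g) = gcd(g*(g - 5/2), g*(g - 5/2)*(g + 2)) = g^2 - 5*g/2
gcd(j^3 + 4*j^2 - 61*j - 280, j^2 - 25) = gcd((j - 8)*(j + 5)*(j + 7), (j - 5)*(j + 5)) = j + 5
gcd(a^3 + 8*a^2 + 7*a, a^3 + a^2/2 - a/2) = a^2 + a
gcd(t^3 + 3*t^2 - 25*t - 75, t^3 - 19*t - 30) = t^2 - 2*t - 15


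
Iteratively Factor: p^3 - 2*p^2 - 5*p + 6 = (p - 1)*(p^2 - p - 6) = (p - 3)*(p - 1)*(p + 2)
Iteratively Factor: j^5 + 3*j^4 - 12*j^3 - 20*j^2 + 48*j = (j + 4)*(j^4 - j^3 - 8*j^2 + 12*j) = (j - 2)*(j + 4)*(j^3 + j^2 - 6*j) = j*(j - 2)*(j + 4)*(j^2 + j - 6) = j*(j - 2)*(j + 3)*(j + 4)*(j - 2)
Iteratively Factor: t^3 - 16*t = (t)*(t^2 - 16) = t*(t - 4)*(t + 4)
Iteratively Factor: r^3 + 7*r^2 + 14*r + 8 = (r + 2)*(r^2 + 5*r + 4) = (r + 2)*(r + 4)*(r + 1)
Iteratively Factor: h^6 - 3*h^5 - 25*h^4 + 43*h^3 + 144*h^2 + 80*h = (h - 4)*(h^5 + h^4 - 21*h^3 - 41*h^2 - 20*h) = h*(h - 4)*(h^4 + h^3 - 21*h^2 - 41*h - 20) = h*(h - 4)*(h + 4)*(h^3 - 3*h^2 - 9*h - 5) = h*(h - 4)*(h + 1)*(h + 4)*(h^2 - 4*h - 5) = h*(h - 5)*(h - 4)*(h + 1)*(h + 4)*(h + 1)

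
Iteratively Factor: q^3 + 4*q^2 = (q + 4)*(q^2) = q*(q + 4)*(q)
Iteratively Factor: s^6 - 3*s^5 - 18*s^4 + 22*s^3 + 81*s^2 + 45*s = (s + 1)*(s^5 - 4*s^4 - 14*s^3 + 36*s^2 + 45*s) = (s - 5)*(s + 1)*(s^4 + s^3 - 9*s^2 - 9*s) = (s - 5)*(s - 3)*(s + 1)*(s^3 + 4*s^2 + 3*s) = (s - 5)*(s - 3)*(s + 1)^2*(s^2 + 3*s) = s*(s - 5)*(s - 3)*(s + 1)^2*(s + 3)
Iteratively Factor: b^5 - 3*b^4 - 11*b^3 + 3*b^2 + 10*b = (b + 2)*(b^4 - 5*b^3 - b^2 + 5*b) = b*(b + 2)*(b^3 - 5*b^2 - b + 5) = b*(b - 5)*(b + 2)*(b^2 - 1) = b*(b - 5)*(b + 1)*(b + 2)*(b - 1)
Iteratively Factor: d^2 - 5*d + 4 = (d - 4)*(d - 1)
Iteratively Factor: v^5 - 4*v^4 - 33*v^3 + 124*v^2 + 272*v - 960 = (v + 4)*(v^4 - 8*v^3 - v^2 + 128*v - 240) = (v + 4)^2*(v^3 - 12*v^2 + 47*v - 60) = (v - 4)*(v + 4)^2*(v^2 - 8*v + 15) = (v - 4)*(v - 3)*(v + 4)^2*(v - 5)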